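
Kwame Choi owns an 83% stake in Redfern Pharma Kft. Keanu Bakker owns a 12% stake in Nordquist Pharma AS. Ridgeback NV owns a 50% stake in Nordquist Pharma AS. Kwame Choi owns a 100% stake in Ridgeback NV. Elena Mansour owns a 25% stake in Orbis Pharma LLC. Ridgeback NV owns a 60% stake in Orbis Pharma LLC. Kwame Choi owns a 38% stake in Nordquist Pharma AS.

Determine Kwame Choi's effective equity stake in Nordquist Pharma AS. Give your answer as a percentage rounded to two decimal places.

Kwame reaches Nordquist along 2 paths.
Direct stake: 38% = 38%.
Via Ridgeback: 100% × 50% = 50%.
Total: 38% + 50% = 88%.
Rounded: 88.00%.

88.00%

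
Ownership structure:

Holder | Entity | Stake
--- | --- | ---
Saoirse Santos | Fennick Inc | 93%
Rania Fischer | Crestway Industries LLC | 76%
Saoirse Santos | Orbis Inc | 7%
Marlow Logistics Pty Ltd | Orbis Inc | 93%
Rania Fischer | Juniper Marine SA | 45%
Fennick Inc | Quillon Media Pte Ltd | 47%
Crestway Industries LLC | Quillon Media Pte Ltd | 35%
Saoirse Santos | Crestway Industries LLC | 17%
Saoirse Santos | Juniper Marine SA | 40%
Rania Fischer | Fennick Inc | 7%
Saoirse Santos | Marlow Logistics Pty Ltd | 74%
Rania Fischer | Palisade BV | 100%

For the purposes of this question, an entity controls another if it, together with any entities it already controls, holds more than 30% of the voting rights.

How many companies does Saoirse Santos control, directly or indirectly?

5

Saoirse holds 93% of Fennick, so Saoirse controls Fennick.
Saoirse holds 74% of Marlow, so Saoirse controls Marlow.
Saoirse holds 40% of Juniper, so Saoirse controls Juniper.
Fennick holds 47% of Quillon, so Saoirse controls Quillon.
Saoirse and Marlow together hold 7% + 93% = 100% of Orbis, so Saoirse controls Orbis.
No other company's threshold is met.
Saoirse controls 5 companies.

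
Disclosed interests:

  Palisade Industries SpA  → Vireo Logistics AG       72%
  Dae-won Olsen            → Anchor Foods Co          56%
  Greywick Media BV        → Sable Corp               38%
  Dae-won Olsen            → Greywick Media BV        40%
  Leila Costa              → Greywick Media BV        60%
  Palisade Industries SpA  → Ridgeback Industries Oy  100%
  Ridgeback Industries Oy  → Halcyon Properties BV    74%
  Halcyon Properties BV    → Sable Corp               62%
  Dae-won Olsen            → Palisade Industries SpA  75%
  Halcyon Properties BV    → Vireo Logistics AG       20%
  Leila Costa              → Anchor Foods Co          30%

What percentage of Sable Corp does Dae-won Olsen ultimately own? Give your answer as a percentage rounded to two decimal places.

49.61%

Dae-won reaches Sable along 2 paths.
Via Palisade → Ridgeback → Halcyon: 75% × 100% × 74% × 62% = 34.41%.
Via Greywick: 40% × 38% = 15.2%.
Total: 34.41% + 15.2% = 49.61%.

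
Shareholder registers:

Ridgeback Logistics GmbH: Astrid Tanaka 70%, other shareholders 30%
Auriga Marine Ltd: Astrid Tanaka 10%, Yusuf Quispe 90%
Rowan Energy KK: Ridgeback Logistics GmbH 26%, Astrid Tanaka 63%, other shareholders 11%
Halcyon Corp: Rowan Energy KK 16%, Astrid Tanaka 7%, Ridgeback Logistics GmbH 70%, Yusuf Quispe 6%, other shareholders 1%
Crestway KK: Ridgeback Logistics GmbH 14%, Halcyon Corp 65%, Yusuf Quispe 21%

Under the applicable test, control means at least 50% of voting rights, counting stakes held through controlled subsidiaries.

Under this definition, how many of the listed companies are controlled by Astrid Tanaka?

4

Astrid holds 70% of Ridgeback, so Astrid controls Ridgeback.
Ridgeback and Astrid together hold 26% + 63% = 89% of Rowan, so Astrid controls Rowan.
Rowan and Astrid and Ridgeback together hold 16% + 7% + 70% = 93% of Halcyon, so Astrid controls Halcyon.
Ridgeback and Halcyon together hold 14% + 65% = 79% of Crestway, so Astrid controls Crestway.
No other company's threshold is met.
Astrid controls 4 companies.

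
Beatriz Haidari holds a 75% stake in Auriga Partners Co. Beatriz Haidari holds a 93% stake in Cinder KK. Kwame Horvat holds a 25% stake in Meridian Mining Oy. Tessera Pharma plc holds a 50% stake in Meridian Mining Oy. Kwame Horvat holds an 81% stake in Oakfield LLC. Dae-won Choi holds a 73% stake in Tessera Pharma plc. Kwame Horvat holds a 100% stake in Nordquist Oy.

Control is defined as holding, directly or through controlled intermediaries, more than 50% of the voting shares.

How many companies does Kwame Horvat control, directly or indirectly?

Kwame holds 81% of Oakfield, so Kwame controls Oakfield.
Kwame holds 100% of Nordquist, so Kwame controls Nordquist.
No other company's threshold is met.
Kwame controls 2 companies.

2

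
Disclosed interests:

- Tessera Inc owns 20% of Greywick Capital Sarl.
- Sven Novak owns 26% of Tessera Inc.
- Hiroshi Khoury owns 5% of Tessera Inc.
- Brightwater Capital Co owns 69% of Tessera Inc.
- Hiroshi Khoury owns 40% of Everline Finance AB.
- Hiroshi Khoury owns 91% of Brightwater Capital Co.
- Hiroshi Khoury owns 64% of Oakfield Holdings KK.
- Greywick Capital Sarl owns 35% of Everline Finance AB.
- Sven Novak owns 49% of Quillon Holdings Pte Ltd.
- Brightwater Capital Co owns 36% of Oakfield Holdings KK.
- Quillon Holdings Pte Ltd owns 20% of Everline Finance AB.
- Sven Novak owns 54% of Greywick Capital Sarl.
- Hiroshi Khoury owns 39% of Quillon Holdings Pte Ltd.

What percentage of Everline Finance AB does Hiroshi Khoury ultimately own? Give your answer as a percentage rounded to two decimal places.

Hiroshi reaches Everline along 4 paths.
Via Brightwater → Tessera → Greywick: 91% × 69% × 20% × 35% = 4.3953%.
Via Tessera → Greywick: 5% × 20% × 35% = 0.35%.
Direct stake: 40% = 40%.
Via Quillon: 39% × 20% = 7.8%.
Total: 4.3953% + 0.35% + 40% + 7.8% = 52.5453%.
Rounded: 52.55%.

52.55%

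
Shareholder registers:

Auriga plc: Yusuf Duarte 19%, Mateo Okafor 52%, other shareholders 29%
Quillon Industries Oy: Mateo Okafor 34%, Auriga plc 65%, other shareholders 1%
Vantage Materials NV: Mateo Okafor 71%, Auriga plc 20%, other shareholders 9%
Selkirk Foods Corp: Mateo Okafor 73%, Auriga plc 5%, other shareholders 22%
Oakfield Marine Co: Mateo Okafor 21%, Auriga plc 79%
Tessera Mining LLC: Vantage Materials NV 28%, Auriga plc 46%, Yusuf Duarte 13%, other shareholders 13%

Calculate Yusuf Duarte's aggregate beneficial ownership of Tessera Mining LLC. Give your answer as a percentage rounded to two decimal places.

Yusuf reaches Tessera along 3 paths.
Via Auriga → Vantage: 19% × 20% × 28% = 1.064%.
Via Auriga: 19% × 46% = 8.74%.
Direct stake: 13% = 13%.
Total: 1.064% + 8.74% + 13% = 22.804%.
Rounded: 22.80%.

22.80%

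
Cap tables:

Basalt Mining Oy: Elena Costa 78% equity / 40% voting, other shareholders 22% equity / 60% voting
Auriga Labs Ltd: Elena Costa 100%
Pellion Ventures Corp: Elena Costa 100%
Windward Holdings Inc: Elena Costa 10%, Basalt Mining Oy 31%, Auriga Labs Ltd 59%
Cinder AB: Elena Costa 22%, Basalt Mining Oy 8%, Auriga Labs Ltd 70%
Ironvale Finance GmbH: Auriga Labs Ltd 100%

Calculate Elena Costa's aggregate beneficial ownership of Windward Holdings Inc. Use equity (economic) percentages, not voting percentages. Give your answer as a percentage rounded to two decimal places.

93.18%

Elena reaches Windward along 3 paths.
Direct stake: 10% = 10%.
Via Basalt: 78% × 31% = 24.18%.
Via Auriga: 100% × 59% = 59%.
Total: 10% + 24.18% + 59% = 93.18%.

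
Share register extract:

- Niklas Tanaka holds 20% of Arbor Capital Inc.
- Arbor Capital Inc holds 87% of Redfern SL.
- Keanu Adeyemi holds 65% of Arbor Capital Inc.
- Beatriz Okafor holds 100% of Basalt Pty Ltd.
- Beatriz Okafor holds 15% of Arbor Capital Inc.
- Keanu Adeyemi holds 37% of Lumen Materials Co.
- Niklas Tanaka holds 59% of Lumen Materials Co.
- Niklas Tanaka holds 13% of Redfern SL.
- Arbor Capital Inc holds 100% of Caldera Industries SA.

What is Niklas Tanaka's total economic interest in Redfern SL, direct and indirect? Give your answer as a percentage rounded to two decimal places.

Niklas reaches Redfern along 2 paths.
Direct stake: 13% = 13%.
Via Arbor: 20% × 87% = 17.4%.
Total: 13% + 17.4% = 30.4%.
Rounded: 30.40%.

30.40%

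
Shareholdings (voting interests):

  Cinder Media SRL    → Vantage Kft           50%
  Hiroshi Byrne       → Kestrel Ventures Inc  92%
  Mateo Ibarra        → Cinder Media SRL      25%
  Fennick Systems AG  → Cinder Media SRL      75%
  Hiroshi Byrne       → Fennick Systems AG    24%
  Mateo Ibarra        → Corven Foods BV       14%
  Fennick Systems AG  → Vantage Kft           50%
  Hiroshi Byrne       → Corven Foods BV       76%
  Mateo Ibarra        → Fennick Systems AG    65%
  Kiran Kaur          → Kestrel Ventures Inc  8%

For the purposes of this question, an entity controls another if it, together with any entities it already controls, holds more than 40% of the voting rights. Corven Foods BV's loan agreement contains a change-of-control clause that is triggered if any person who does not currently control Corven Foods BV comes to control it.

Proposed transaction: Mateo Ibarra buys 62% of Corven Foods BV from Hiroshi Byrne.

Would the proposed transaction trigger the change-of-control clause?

The purchase adds only to Mateo's holdings (Hiroshi's stake shrinks), so Mateo is the only person who could newly come to control Corven.
Mateo holds 65% of Fennick, so Mateo controls Fennick.
Mateo and Fennick together hold 25% + 75% = 100% of Cinder, so Mateo controls Cinder.
Cinder and Fennick together hold 50% + 50% = 100% of Vantage, so Mateo controls Vantage.
In Corven, Mateo's side holds only 14%, not > 40%.
So before the transaction, Mateo does not control Corven.
After the purchase, Mateo's direct stake in Corven rises to 14% + 62% = 76%, and Hiroshi's stake falls to 14%.
Mateo holds 76% of Corven, so Mateo controls Corven.
Mateo did not control Corven before and does after, so the clause is triggered.

Yes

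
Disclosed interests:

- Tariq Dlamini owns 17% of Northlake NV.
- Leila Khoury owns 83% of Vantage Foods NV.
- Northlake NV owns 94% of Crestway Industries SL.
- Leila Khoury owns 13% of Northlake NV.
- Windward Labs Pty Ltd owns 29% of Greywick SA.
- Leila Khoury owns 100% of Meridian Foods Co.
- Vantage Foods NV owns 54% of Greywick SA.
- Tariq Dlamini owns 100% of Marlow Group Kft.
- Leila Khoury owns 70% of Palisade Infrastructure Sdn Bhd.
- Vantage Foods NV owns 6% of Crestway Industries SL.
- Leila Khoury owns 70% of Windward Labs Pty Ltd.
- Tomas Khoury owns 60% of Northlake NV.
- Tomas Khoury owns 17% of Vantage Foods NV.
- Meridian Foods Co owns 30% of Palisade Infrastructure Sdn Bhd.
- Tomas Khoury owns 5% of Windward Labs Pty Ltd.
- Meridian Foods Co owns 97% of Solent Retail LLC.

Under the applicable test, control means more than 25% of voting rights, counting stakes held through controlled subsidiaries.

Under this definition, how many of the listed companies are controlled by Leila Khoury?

Leila holds 70% of Windward, so Leila controls Windward.
Leila holds 83% of Vantage, so Leila controls Vantage.
Leila holds 100% of Meridian, so Leila controls Meridian.
Vantage and Windward together hold 54% + 29% = 83% of Greywick, so Leila controls Greywick.
Meridian holds 97% of Solent, so Leila controls Solent.
Leila and Meridian together hold 70% + 30% = 100% of Palisade, so Leila controls Palisade.
No other company's threshold is met.
Leila controls 6 companies.

6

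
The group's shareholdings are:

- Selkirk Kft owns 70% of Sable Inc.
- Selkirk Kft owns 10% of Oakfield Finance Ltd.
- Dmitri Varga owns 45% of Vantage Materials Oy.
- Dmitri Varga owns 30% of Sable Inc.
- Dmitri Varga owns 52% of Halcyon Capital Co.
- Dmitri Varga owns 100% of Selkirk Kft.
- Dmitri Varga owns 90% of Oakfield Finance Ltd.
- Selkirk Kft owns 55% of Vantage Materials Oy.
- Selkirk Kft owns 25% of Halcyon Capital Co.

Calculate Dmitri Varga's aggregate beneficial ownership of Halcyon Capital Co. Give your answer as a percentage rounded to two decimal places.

Dmitri reaches Halcyon along 2 paths.
Direct stake: 52% = 52%.
Via Selkirk: 100% × 25% = 25%.
Total: 52% + 25% = 77%.
Rounded: 77.00%.

77.00%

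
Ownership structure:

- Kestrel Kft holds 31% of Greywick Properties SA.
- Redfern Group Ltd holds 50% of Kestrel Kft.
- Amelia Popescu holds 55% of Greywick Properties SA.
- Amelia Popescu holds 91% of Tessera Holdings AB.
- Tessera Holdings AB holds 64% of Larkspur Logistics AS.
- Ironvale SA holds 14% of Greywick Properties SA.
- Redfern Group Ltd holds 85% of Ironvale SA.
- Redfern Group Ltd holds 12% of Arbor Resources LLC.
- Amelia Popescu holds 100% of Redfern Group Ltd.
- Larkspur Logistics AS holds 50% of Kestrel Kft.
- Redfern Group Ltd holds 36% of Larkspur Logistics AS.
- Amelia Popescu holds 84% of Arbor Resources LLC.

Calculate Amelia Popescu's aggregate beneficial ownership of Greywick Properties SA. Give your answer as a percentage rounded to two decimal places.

Amelia reaches Greywick along 5 paths.
Via Tessera → Larkspur → Kestrel: 91% × 64% × 50% × 31% = 9.0272%.
Via Redfern → Larkspur → Kestrel: 100% × 36% × 50% × 31% = 5.58%.
Via Redfern → Kestrel: 100% × 50% × 31% = 15.5%.
Direct stake: 55% = 55%.
Via Redfern → Ironvale: 100% × 85% × 14% = 11.9%.
Total: 9.0272% + 5.58% + 15.5% + 55% + 11.9% = 97.0072%.
Rounded: 97.01%.

97.01%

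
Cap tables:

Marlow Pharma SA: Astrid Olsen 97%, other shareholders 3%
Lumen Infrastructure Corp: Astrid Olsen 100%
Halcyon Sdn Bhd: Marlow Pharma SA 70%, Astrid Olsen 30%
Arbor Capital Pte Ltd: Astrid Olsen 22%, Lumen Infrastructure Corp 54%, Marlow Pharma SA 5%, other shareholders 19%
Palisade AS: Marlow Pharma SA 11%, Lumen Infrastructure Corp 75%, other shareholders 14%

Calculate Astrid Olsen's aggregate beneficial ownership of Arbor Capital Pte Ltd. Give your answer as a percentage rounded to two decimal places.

80.85%

Astrid reaches Arbor along 3 paths.
Direct stake: 22% = 22%.
Via Lumen: 100% × 54% = 54%.
Via Marlow: 97% × 5% = 4.85%.
Total: 22% + 54% + 4.85% = 80.85%.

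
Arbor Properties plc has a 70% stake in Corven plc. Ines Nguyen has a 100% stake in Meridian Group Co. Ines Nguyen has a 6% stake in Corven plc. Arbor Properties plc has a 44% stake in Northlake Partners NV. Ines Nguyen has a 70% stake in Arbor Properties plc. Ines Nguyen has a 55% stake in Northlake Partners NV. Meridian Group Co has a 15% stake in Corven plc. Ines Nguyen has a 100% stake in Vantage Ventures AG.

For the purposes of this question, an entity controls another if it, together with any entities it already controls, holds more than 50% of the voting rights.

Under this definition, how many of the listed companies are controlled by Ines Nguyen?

5

Ines holds 100% of Meridian, so Ines controls Meridian.
Ines holds 70% of Arbor, so Ines controls Arbor.
Arbor and Ines and Meridian together hold 70% + 6% + 15% = 91% of Corven, so Ines controls Corven.
Ines holds 100% of Vantage, so Ines controls Vantage.
Ines and Arbor together hold 55% + 44% = 99% of Northlake, so Ines controls Northlake.
Ines controls 5 companies.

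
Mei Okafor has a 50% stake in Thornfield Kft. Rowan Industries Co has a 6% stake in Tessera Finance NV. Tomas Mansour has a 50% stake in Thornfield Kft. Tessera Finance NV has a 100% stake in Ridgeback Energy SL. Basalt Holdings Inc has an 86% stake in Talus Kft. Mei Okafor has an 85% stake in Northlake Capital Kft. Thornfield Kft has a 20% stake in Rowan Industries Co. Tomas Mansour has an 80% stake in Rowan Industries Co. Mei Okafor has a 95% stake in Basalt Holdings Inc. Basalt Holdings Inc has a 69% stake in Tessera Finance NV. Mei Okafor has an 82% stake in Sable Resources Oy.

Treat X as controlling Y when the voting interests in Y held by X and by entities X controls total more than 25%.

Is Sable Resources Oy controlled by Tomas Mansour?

No

Tomas holds 50% of Thornfield, so Tomas controls Thornfield.
Thornfield and Tomas together hold 20% + 80% = 100% of Rowan, so Tomas controls Rowan.
Neither Tomas nor any entity Tomas controls holds any voting interest in Sable.
So Tomas does not control Sable.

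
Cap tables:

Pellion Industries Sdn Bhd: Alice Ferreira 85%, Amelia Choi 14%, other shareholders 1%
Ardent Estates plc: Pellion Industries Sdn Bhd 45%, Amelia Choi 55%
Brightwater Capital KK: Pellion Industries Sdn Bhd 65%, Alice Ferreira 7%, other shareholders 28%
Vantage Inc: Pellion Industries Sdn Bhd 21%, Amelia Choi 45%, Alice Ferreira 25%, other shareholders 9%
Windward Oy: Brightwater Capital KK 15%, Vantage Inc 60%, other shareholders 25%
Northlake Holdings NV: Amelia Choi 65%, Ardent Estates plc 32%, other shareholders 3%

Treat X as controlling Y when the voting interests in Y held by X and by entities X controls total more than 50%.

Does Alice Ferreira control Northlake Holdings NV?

Alice holds 85% of Pellion, so Alice controls Pellion.
Pellion and Alice together hold 65% + 7% = 72% of Brightwater, so Alice controls Brightwater.
Neither Alice nor any entity Alice controls holds any voting interest in Northlake.
So Alice does not control Northlake.

No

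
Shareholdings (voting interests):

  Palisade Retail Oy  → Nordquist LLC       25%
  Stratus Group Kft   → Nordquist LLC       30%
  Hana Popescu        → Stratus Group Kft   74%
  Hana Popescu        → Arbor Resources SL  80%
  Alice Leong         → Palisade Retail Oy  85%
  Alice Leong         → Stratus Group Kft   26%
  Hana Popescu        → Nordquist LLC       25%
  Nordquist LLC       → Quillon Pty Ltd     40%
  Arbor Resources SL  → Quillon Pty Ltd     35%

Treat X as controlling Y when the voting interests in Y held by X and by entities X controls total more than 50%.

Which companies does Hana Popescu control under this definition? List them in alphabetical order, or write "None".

Arbor Resources SL, Nordquist LLC, Quillon Pty Ltd, Stratus Group Kft

Hana holds 74% of Stratus, so Hana controls Stratus.
Stratus and Hana together hold 30% + 25% = 55% of Nordquist, so Hana controls Nordquist.
Hana holds 80% of Arbor, so Hana controls Arbor.
Arbor and Nordquist together hold 35% + 40% = 75% of Quillon, so Hana controls Quillon.
No other company's threshold is met.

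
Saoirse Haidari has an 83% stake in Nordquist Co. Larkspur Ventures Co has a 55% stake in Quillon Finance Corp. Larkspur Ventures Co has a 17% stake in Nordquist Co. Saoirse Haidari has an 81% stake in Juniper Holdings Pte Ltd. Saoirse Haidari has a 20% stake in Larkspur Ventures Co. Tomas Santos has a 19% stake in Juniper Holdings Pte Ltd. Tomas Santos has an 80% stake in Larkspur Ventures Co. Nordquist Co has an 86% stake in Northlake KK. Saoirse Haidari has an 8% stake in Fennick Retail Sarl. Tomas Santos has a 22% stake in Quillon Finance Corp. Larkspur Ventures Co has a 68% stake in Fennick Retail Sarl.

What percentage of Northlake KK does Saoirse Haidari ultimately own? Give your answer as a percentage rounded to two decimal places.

74.30%

Saoirse reaches Northlake along 2 paths.
Via Larkspur → Nordquist: 20% × 17% × 86% = 2.924%.
Via Nordquist: 83% × 86% = 71.38%.
Total: 2.924% + 71.38% = 74.304%.
Rounded: 74.30%.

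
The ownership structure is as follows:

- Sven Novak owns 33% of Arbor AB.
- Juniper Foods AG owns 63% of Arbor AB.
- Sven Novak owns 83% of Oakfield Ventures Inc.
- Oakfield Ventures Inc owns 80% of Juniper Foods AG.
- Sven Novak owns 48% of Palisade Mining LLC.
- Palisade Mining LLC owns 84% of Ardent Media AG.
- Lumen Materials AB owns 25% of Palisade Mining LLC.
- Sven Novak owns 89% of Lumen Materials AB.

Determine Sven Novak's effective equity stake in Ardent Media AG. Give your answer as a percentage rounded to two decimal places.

Sven reaches Ardent along 2 paths.
Via Palisade: 48% × 84% = 40.32%.
Via Lumen → Palisade: 89% × 25% × 84% = 18.69%.
Total: 40.32% + 18.69% = 59.01%.

59.01%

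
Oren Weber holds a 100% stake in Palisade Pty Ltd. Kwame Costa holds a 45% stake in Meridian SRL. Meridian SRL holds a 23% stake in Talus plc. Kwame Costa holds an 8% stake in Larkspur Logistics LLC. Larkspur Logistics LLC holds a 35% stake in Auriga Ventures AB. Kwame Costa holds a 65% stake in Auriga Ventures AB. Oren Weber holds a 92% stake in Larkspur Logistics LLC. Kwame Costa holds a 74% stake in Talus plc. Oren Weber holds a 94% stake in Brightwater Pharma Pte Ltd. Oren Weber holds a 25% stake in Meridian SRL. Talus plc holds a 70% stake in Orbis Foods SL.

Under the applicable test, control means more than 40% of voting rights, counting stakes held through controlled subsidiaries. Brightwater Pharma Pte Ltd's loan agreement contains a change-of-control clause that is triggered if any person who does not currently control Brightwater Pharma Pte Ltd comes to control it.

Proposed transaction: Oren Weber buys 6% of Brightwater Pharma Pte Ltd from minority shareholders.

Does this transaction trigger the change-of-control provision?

The purchase changes only Oren's holdings, so Oren is the only person who could newly come to control Brightwater.
Oren holds 94% of Brightwater, so Oren controls Brightwater.
So Oren already controls Brightwater before the transaction.
After the purchase, Oren's direct stake in Brightwater rises to 94% + 6% = 100%.
Oren controlled Brightwater already, so this is not a new person acquiring control; every other person's position is unchanged or reduced.
No new person acquires control, so the clause is not triggered.

No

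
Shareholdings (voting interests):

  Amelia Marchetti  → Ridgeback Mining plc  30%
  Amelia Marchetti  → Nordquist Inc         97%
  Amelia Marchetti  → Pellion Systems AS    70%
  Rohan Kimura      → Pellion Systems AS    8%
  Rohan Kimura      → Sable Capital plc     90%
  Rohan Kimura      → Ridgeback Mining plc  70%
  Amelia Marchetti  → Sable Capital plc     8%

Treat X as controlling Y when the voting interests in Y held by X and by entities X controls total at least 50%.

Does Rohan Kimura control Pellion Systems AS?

Rohan holds 70% of Ridgeback, so Rohan controls Ridgeback.
Rohan holds 90% of Sable, so Rohan controls Sable.
In Pellion, Rohan's side holds only 8%, not ≥ 50%.
So Rohan does not control Pellion.

No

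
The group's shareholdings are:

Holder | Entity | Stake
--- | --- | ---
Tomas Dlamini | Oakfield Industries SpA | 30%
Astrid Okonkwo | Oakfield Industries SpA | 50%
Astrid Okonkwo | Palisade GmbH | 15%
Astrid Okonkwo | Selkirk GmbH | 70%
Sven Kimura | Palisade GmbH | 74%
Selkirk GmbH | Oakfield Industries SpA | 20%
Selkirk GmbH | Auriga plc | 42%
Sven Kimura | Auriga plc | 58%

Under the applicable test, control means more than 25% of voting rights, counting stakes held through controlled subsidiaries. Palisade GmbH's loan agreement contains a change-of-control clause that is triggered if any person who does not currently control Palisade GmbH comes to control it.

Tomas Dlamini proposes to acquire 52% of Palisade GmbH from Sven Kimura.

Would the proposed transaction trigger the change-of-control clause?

The purchase adds only to Tomas's holdings (Sven's stake shrinks), so Tomas is the only person who could newly come to control Palisade.
Tomas holds 30% of Oakfield, so Tomas controls Oakfield.
Neither Tomas nor any entity Tomas controls holds any voting interest in Palisade.
So before the transaction, Tomas does not control Palisade.
After the purchase, Tomas holds 52% of Palisade directly, and Sven's stake falls to 22%.
Tomas holds 52% of Palisade, so Tomas controls Palisade.
Tomas did not control Palisade before and does after, so the clause is triggered.

Yes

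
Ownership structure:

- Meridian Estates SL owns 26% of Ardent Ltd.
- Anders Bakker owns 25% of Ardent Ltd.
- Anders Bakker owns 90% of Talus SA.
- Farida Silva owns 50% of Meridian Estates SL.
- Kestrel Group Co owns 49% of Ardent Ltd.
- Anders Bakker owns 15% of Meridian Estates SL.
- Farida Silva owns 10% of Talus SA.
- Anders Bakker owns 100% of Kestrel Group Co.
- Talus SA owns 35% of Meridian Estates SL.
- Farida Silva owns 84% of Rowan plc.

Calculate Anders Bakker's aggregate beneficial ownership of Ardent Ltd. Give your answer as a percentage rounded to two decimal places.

Anders reaches Ardent along 4 paths.
Via Kestrel: 100% × 49% = 49%.
Direct stake: 25% = 25%.
Via Talus → Meridian: 90% × 35% × 26% = 8.19%.
Via Meridian: 15% × 26% = 3.9%.
Total: 49% + 25% + 8.19% + 3.9% = 86.09%.

86.09%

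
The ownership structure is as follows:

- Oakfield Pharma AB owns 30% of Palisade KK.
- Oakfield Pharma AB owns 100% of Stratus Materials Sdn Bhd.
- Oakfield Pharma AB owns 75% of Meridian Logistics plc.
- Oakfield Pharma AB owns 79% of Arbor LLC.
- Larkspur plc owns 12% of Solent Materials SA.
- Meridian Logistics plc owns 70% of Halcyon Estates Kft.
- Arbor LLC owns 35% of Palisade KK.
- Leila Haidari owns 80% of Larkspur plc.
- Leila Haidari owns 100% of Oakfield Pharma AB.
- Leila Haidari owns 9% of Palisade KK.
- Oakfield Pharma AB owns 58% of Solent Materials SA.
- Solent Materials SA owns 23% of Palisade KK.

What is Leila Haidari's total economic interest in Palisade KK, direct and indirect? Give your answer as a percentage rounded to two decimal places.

Leila reaches Palisade along 5 paths.
Via Oakfield → Arbor: 100% × 79% × 35% = 27.65%.
Via Oakfield: 100% × 30% = 30%.
Direct stake: 9% = 9%.
Via Larkspur → Solent: 80% × 12% × 23% = 2.208%.
Via Oakfield → Solent: 100% × 58% × 23% = 13.34%.
Total: 27.65% + 30% + 9% + 2.208% + 13.34% = 82.198%.
Rounded: 82.20%.

82.20%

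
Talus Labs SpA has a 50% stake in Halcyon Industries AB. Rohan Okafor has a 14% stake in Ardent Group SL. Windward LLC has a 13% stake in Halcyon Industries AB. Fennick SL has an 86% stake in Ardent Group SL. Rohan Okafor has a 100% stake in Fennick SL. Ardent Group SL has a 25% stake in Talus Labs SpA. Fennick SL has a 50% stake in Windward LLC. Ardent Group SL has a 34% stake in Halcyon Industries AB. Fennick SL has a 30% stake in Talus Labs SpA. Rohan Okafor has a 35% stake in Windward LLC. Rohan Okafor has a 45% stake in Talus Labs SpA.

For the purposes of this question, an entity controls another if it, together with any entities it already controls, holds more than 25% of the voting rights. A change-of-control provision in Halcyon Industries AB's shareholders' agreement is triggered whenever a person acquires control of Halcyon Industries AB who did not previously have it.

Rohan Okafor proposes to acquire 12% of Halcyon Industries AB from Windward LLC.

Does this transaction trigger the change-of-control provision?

No

The purchase adds only to Rohan's holdings (Windward's stake shrinks), so Rohan is the only person who could newly come to control Halcyon.
Rohan holds 100% of Fennick, so Rohan controls Fennick.
Fennick and Rohan together hold 86% + 14% = 100% of Ardent, so Rohan controls Ardent.
Rohan and Fennick together hold 35% + 50% = 85% of Windward, so Rohan controls Windward.
Rohan and Ardent and Fennick together hold 45% + 25% + 30% = 100% of Talus, so Rohan controls Talus.
Talus and Windward and Ardent together hold 50% + 13% + 34% = 97% of Halcyon, so Rohan controls Halcyon.
So Rohan already controls Halcyon before the transaction.
After the purchase, Rohan holds 12% of Halcyon directly, and Windward's stake falls to 1%.
Rohan controlled Halcyon already, so this is not a new person acquiring control; every other person's position is unchanged or reduced.
No new person acquires control, so the clause is not triggered.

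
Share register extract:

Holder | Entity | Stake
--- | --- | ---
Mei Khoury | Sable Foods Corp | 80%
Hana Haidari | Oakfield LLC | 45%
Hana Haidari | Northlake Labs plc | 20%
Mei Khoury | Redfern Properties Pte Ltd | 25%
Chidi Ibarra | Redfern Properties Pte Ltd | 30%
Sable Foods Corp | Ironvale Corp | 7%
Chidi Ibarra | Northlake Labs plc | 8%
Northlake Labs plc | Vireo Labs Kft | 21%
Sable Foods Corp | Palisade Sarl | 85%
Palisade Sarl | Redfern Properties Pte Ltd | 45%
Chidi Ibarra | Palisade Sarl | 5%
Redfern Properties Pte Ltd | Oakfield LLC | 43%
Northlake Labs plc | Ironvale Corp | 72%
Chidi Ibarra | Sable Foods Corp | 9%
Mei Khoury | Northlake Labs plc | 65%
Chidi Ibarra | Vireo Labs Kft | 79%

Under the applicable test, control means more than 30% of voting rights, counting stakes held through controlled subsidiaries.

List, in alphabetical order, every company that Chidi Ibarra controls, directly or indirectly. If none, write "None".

Vireo Labs Kft

Chidi holds 79% of Vireo, so Chidi controls Vireo.
No other company's threshold is met.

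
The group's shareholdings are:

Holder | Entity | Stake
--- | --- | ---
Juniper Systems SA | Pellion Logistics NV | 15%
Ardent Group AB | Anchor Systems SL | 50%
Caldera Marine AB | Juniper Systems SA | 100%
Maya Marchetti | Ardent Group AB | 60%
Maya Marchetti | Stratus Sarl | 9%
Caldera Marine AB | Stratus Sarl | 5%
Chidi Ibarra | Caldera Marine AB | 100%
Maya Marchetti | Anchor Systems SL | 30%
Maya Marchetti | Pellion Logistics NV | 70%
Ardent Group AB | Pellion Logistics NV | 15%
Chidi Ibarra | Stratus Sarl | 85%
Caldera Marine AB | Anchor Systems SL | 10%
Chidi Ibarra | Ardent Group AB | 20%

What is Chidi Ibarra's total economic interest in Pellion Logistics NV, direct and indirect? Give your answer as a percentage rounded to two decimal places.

Chidi reaches Pellion along 2 paths.
Via Ardent: 20% × 15% = 3%.
Via Caldera → Juniper: 100% × 100% × 15% = 15%.
Total: 3% + 15% = 18%.
Rounded: 18.00%.

18.00%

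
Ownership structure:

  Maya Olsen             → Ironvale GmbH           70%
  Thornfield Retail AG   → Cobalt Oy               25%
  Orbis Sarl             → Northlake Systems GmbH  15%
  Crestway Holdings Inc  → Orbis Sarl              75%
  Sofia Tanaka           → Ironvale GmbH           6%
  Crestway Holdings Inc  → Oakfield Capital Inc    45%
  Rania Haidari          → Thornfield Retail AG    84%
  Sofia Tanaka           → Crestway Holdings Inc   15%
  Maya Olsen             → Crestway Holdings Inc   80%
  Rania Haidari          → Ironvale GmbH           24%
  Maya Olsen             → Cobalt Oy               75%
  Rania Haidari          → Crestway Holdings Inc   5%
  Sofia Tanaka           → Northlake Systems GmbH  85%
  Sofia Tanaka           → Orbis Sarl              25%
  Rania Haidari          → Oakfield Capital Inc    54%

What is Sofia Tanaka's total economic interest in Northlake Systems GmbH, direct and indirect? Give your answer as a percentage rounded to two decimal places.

90.44%

Sofia reaches Northlake along 3 paths.
Direct stake: 85% = 85%.
Via Crestway → Orbis: 15% × 75% × 15% = 1.6875%.
Via Orbis: 25% × 15% = 3.75%.
Total: 85% + 1.6875% + 3.75% = 90.4375%.
Rounded: 90.44%.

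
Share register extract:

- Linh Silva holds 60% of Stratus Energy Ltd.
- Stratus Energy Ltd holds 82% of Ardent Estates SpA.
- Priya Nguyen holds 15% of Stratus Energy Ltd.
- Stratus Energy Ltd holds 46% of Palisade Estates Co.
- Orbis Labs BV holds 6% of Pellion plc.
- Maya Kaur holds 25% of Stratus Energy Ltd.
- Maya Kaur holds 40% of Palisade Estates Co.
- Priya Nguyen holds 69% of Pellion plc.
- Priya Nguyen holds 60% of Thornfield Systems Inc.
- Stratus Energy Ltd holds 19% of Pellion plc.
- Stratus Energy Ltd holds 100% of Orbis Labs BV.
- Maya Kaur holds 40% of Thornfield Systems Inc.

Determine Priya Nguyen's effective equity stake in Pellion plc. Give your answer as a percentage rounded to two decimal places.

Priya reaches Pellion along 3 paths.
Via Stratus → Orbis: 15% × 100% × 6% = 0.9%.
Direct stake: 69% = 69%.
Via Stratus: 15% × 19% = 2.85%.
Total: 0.9% + 69% + 2.85% = 72.75%.

72.75%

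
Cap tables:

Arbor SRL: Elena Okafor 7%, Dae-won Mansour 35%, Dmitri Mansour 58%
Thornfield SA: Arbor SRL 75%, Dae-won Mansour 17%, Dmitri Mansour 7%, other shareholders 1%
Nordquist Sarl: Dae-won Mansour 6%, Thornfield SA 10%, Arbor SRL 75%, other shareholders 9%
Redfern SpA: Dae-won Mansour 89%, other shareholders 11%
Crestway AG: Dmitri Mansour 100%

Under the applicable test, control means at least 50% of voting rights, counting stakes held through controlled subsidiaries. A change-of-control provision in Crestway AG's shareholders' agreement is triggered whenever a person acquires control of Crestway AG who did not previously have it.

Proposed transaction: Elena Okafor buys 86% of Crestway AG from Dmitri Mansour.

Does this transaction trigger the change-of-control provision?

The purchase adds only to Elena's holdings (Dmitri's stake shrinks), so Elena is the only person who could newly come to control Crestway.
Elena's largest direct stake is 7% in Arbor, which does not meet the threshold, so Elena controls no company.
Neither Elena nor any entity Elena controls holds any voting interest in Crestway.
So before the transaction, Elena does not control Crestway.
After the purchase, Elena holds 86% of Crestway directly, and Dmitri's stake falls to 14%.
Elena holds 86% of Crestway, so Elena controls Crestway.
Elena did not control Crestway before and does after, so the clause is triggered.

Yes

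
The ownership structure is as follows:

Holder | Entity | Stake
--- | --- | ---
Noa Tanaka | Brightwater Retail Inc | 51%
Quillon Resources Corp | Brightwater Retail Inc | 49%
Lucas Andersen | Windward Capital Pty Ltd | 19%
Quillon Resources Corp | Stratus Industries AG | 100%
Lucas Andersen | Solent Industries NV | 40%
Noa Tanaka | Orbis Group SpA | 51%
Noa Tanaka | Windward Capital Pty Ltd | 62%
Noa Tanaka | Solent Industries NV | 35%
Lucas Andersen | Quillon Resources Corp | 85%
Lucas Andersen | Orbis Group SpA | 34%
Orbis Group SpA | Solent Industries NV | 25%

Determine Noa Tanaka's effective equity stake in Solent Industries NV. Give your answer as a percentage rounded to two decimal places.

Noa reaches Solent along 2 paths.
Via Orbis: 51% × 25% = 12.75%.
Direct stake: 35% = 35%.
Total: 12.75% + 35% = 47.75%.

47.75%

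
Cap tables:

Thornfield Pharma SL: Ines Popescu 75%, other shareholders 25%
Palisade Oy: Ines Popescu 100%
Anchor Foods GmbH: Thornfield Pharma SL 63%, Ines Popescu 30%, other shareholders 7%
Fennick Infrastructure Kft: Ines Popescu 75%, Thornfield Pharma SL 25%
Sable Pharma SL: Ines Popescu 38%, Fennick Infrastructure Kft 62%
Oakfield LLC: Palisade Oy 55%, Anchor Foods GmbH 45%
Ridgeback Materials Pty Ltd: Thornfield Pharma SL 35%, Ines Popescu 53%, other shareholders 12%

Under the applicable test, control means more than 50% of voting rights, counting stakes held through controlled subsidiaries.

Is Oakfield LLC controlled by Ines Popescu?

Ines holds 100% of Palisade, so Ines controls Palisade.
Ines holds 75% of Thornfield, so Ines controls Thornfield.
Thornfield and Ines together hold 63% + 30% = 93% of Anchor, so Ines controls Anchor.
Palisade and Anchor together hold 55% + 45% = 100% of Oakfield, so Ines controls Oakfield.

Yes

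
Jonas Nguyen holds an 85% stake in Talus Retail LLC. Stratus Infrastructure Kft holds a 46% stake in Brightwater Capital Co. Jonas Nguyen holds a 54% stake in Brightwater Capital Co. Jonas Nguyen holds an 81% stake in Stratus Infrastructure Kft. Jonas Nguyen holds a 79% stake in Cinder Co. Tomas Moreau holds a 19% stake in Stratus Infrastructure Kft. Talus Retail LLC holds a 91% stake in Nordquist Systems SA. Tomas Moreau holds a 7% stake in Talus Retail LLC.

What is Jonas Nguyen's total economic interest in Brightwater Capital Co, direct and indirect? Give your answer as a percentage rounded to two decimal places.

Jonas reaches Brightwater along 2 paths.
Via Stratus: 81% × 46% = 37.26%.
Direct stake: 54% = 54%.
Total: 37.26% + 54% = 91.26%.

91.26%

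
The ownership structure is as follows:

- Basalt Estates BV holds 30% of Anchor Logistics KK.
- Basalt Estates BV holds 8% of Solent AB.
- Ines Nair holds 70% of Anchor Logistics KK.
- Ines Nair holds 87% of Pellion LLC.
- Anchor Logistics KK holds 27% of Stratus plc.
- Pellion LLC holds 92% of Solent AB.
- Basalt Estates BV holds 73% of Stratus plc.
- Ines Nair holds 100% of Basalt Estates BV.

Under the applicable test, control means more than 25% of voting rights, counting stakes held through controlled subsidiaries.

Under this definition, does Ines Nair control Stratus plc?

Yes

Ines holds 100% of Basalt, so Ines controls Basalt.
Basalt and Ines together hold 30% + 70% = 100% of Anchor, so Ines controls Anchor.
Basalt and Anchor together hold 73% + 27% = 100% of Stratus, so Ines controls Stratus.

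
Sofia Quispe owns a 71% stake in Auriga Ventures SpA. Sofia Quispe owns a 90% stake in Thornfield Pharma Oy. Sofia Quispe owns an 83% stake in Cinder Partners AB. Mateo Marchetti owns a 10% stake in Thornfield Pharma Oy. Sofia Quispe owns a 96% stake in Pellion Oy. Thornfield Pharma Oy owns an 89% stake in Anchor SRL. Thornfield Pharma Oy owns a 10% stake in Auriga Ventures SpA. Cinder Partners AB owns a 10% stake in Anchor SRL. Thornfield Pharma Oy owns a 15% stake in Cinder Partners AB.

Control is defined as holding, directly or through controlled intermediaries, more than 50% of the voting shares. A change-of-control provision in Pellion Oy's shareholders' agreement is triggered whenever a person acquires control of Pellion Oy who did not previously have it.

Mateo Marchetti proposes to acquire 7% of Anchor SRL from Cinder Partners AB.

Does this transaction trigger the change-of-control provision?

The purchase adds only to Mateo's holdings (Cinder's stake shrinks), so Mateo is the only person who could newly come to control Pellion.
Mateo's largest direct stake is 10% in Thornfield, which does not meet the threshold, so Mateo controls no company.
Neither Mateo nor any entity Mateo controls holds any voting interest in Pellion.
So before the transaction, Mateo does not control Pellion.
After the purchase, Mateo holds 7% of Anchor directly, and Cinder's stake falls to 3%.
Mateo's side now holds 7% of Anchor, not > 50%, so Mateo still does not control Anchor.
After the transaction, neither Mateo nor any entity Mateo controls holds a voting interest in Pellion, so Mateo still does not control it.
No new person acquires control, so the clause is not triggered.

No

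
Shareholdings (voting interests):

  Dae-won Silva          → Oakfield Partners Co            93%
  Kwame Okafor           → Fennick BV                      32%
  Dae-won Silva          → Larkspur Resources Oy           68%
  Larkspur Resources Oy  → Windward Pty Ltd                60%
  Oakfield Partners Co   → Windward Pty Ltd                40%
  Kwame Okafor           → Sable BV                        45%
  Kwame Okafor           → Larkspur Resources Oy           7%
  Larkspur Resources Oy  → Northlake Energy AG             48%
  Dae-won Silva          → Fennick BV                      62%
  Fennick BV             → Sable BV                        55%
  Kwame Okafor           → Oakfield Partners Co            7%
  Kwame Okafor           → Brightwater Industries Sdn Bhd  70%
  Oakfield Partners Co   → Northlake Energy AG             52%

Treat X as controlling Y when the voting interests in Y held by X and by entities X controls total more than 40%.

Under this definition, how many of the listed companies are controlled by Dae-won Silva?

Dae-won holds 93% of Oakfield, so Dae-won controls Oakfield.
Dae-won holds 68% of Larkspur, so Dae-won controls Larkspur.
Dae-won holds 62% of Fennick, so Dae-won controls Fennick.
Fennick holds 55% of Sable, so Dae-won controls Sable.
Larkspur and Oakfield together hold 60% + 40% = 100% of Windward, so Dae-won controls Windward.
Oakfield and Larkspur together hold 52% + 48% = 100% of Northlake, so Dae-won controls Northlake.
No other company's threshold is met.
Dae-won controls 6 companies.

6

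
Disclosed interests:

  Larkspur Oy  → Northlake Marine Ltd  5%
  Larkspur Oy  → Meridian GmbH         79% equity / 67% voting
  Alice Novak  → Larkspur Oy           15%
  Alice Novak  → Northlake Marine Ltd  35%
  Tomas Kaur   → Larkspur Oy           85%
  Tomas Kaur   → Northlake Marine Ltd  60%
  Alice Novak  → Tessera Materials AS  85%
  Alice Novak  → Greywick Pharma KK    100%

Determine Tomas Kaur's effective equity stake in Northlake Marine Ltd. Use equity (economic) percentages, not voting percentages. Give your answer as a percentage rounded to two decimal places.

64.25%

Tomas reaches Northlake along 2 paths.
Via Larkspur: 85% × 5% = 4.25%.
Direct stake: 60% = 60%.
Total: 4.25% + 60% = 64.25%.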